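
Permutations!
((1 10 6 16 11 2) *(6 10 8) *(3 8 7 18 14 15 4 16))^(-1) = (1 2 11 16 4 15 14 18 7)(3 6 8) = [0, 2, 11, 6, 15, 5, 8, 1, 3, 9, 10, 16, 12, 13, 18, 14, 4, 17, 7]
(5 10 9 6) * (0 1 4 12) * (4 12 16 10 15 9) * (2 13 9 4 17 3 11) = (0 1 12)(2 13 9 6 5 15 4 16 10 17 3 11) = [1, 12, 13, 11, 16, 15, 5, 7, 8, 6, 17, 2, 0, 9, 14, 4, 10, 3]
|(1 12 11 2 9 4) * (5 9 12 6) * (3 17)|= 30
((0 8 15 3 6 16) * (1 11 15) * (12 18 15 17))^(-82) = (0 18 8 15 1 3 11 6 17 16 12) = [18, 3, 2, 11, 4, 5, 17, 7, 15, 9, 10, 6, 0, 13, 14, 1, 12, 16, 8]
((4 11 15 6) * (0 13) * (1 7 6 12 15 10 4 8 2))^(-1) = (0 13)(1 2 8 6 7)(4 10 11)(12 15) = [13, 2, 8, 3, 10, 5, 7, 1, 6, 9, 11, 4, 15, 0, 14, 12]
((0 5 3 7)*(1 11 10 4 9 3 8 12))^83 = (0 10 5 4 8 9 12 3 1 7 11) = [10, 7, 2, 1, 8, 4, 6, 11, 9, 12, 5, 0, 3]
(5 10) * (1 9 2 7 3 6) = (1 9 2 7 3 6)(5 10) = [0, 9, 7, 6, 4, 10, 1, 3, 8, 2, 5]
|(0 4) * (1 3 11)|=|(0 4)(1 3 11)|=6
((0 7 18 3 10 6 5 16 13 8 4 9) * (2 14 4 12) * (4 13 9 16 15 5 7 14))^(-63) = (3 6 18 10 7)(5 15) = [0, 1, 2, 6, 4, 15, 18, 3, 8, 9, 7, 11, 12, 13, 14, 5, 16, 17, 10]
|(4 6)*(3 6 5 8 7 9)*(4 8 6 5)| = 6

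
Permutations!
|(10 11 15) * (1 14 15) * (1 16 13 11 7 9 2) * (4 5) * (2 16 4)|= |(1 14 15 10 7 9 16 13 11 4 5 2)|= 12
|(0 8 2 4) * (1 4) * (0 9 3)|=|(0 8 2 1 4 9 3)|=7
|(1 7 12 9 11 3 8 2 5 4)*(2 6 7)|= |(1 2 5 4)(3 8 6 7 12 9 11)|= 28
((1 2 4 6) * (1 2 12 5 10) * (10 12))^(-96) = [0, 1, 2, 3, 4, 5, 6, 7, 8, 9, 10, 11, 12] = (12)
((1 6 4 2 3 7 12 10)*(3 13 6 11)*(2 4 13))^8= [0, 3, 2, 12, 4, 5, 6, 10, 8, 9, 11, 7, 1, 13]= (13)(1 3 12)(7 10 11)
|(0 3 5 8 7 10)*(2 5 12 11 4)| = 10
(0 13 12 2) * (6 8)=[13, 1, 0, 3, 4, 5, 8, 7, 6, 9, 10, 11, 2, 12]=(0 13 12 2)(6 8)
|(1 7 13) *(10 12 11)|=3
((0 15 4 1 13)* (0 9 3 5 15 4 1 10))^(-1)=[10, 15, 2, 9, 0, 3, 6, 7, 8, 13, 4, 11, 12, 1, 14, 5]=(0 10 4)(1 15 5 3 9 13)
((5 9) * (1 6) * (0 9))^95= (0 5 9)(1 6)= [5, 6, 2, 3, 4, 9, 1, 7, 8, 0]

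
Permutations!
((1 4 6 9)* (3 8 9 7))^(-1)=(1 9 8 3 7 6 4)=[0, 9, 2, 7, 1, 5, 4, 6, 3, 8]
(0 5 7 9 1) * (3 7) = (0 5 3 7 9 1) = [5, 0, 2, 7, 4, 3, 6, 9, 8, 1]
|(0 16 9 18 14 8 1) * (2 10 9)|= |(0 16 2 10 9 18 14 8 1)|= 9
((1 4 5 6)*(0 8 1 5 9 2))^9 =(0 4)(1 2)(5 6)(8 9) =[4, 2, 1, 3, 0, 6, 5, 7, 9, 8]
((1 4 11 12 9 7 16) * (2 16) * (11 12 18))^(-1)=(1 16 2 7 9 12 4)(11 18)=[0, 16, 7, 3, 1, 5, 6, 9, 8, 12, 10, 18, 4, 13, 14, 15, 2, 17, 11]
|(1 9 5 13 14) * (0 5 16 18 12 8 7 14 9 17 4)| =13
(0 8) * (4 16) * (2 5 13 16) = (0 8)(2 5 13 16 4) = [8, 1, 5, 3, 2, 13, 6, 7, 0, 9, 10, 11, 12, 16, 14, 15, 4]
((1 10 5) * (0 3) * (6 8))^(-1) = (0 3)(1 5 10)(6 8) = [3, 5, 2, 0, 4, 10, 8, 7, 6, 9, 1]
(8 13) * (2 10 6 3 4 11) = [0, 1, 10, 4, 11, 5, 3, 7, 13, 9, 6, 2, 12, 8] = (2 10 6 3 4 11)(8 13)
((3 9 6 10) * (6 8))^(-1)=(3 10 6 8 9)=[0, 1, 2, 10, 4, 5, 8, 7, 9, 3, 6]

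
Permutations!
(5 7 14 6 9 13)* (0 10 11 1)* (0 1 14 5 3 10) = (3 10 11 14 6 9 13)(5 7) = [0, 1, 2, 10, 4, 7, 9, 5, 8, 13, 11, 14, 12, 3, 6]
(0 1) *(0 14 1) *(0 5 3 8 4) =[5, 14, 2, 8, 0, 3, 6, 7, 4, 9, 10, 11, 12, 13, 1] =(0 5 3 8 4)(1 14)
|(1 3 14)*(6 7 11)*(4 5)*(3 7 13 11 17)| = |(1 7 17 3 14)(4 5)(6 13 11)| = 30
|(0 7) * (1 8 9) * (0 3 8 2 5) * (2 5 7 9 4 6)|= 12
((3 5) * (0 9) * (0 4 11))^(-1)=[11, 1, 2, 5, 9, 3, 6, 7, 8, 0, 10, 4]=(0 11 4 9)(3 5)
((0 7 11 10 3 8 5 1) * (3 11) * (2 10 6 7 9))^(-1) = (0 1 5 8 3 7 6 11 10 2 9) = [1, 5, 9, 7, 4, 8, 11, 6, 3, 0, 2, 10]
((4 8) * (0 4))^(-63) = (8) = [0, 1, 2, 3, 4, 5, 6, 7, 8]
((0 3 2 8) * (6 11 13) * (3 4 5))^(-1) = (0 8 2 3 5 4)(6 13 11) = [8, 1, 3, 5, 0, 4, 13, 7, 2, 9, 10, 6, 12, 11]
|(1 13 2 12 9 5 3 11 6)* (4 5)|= |(1 13 2 12 9 4 5 3 11 6)|= 10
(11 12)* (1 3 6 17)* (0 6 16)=(0 6 17 1 3 16)(11 12)=[6, 3, 2, 16, 4, 5, 17, 7, 8, 9, 10, 12, 11, 13, 14, 15, 0, 1]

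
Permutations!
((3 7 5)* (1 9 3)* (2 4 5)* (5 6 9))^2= [0, 1, 6, 2, 9, 5, 3, 4, 8, 7]= (2 6 3)(4 9 7)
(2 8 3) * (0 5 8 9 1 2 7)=(0 5 8 3 7)(1 2 9)=[5, 2, 9, 7, 4, 8, 6, 0, 3, 1]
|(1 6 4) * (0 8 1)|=|(0 8 1 6 4)|=5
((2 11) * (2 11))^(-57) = (11) = [0, 1, 2, 3, 4, 5, 6, 7, 8, 9, 10, 11]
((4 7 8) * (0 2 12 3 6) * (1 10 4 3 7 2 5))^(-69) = (0 8 2 1 6 7 4 5 3 12 10) = [8, 6, 1, 12, 5, 3, 7, 4, 2, 9, 0, 11, 10]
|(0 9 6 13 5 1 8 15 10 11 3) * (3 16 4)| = |(0 9 6 13 5 1 8 15 10 11 16 4 3)| = 13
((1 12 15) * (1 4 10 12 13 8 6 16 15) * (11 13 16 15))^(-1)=(1 12 10 4 15 6 8 13 11 16)=[0, 12, 2, 3, 15, 5, 8, 7, 13, 9, 4, 16, 10, 11, 14, 6, 1]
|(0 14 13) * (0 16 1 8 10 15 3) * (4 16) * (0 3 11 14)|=|(1 8 10 15 11 14 13 4 16)|=9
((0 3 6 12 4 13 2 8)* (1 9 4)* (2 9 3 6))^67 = [3, 0, 12, 6, 13, 5, 2, 7, 1, 4, 10, 11, 8, 9] = (0 3 6 2 12 8 1)(4 13 9)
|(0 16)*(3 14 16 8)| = 5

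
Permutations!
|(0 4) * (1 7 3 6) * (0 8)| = 12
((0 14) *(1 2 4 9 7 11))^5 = [14, 11, 1, 3, 2, 5, 6, 9, 8, 4, 10, 7, 12, 13, 0] = (0 14)(1 11 7 9 4 2)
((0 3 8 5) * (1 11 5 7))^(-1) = [5, 7, 2, 0, 4, 11, 6, 8, 3, 9, 10, 1] = (0 5 11 1 7 8 3)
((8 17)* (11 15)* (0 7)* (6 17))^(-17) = (0 7)(6 17 8)(11 15) = [7, 1, 2, 3, 4, 5, 17, 0, 6, 9, 10, 15, 12, 13, 14, 11, 16, 8]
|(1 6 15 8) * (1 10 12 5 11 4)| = |(1 6 15 8 10 12 5 11 4)| = 9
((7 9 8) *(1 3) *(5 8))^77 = [0, 3, 2, 1, 4, 8, 6, 9, 7, 5] = (1 3)(5 8 7 9)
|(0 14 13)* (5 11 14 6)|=6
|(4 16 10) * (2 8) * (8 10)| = |(2 10 4 16 8)| = 5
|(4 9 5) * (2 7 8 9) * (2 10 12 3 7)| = 8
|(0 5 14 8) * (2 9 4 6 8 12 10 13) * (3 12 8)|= |(0 5 14 8)(2 9 4 6 3 12 10 13)|= 8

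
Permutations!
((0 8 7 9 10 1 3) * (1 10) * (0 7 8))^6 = [0, 7, 2, 9, 4, 5, 6, 1, 8, 3, 10] = (10)(1 7)(3 9)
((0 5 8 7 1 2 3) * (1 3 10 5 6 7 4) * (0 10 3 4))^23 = (0 4 3 8 7 2 5 6 1 10) = [4, 10, 5, 8, 3, 6, 1, 2, 7, 9, 0]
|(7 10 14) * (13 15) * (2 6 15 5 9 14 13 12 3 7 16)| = |(2 6 15 12 3 7 10 13 5 9 14 16)| = 12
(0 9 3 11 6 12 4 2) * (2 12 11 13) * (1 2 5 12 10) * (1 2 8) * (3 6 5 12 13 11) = [9, 8, 0, 11, 10, 13, 3, 7, 1, 6, 2, 5, 4, 12] = (0 9 6 3 11 5 13 12 4 10 2)(1 8)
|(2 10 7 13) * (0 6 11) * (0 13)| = 7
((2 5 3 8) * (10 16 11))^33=[0, 1, 5, 8, 4, 3, 6, 7, 2, 9, 10, 11, 12, 13, 14, 15, 16]=(16)(2 5 3 8)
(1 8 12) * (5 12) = (1 8 5 12) = [0, 8, 2, 3, 4, 12, 6, 7, 5, 9, 10, 11, 1]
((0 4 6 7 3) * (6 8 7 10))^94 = (10)(0 3 7 8 4) = [3, 1, 2, 7, 0, 5, 6, 8, 4, 9, 10]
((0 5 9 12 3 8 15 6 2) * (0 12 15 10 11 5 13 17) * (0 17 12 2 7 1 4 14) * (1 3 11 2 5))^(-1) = (17)(0 14 4 1 11 12 13)(2 10 8 3 7 6 15 9 5) = [14, 11, 10, 7, 1, 2, 15, 6, 3, 5, 8, 12, 13, 0, 4, 9, 16, 17]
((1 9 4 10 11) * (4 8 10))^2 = (1 8 11 9 10) = [0, 8, 2, 3, 4, 5, 6, 7, 11, 10, 1, 9]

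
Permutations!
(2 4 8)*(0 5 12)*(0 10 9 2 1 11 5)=(1 11 5 12 10 9 2 4 8)=[0, 11, 4, 3, 8, 12, 6, 7, 1, 2, 9, 5, 10]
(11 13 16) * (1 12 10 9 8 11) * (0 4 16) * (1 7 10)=(0 4 16 7 10 9 8 11 13)(1 12)=[4, 12, 2, 3, 16, 5, 6, 10, 11, 8, 9, 13, 1, 0, 14, 15, 7]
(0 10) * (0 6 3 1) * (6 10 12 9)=(0 12 9 6 3 1)=[12, 0, 2, 1, 4, 5, 3, 7, 8, 6, 10, 11, 9]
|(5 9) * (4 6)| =2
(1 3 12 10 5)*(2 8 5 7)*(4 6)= (1 3 12 10 7 2 8 5)(4 6)= [0, 3, 8, 12, 6, 1, 4, 2, 5, 9, 7, 11, 10]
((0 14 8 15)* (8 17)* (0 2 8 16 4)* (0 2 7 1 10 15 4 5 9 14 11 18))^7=(0 11 18)(1 7 15 10)(2 8 4)(5 14 16 9 17)=[11, 7, 8, 3, 2, 14, 6, 15, 4, 17, 1, 18, 12, 13, 16, 10, 9, 5, 0]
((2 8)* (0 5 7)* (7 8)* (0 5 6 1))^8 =(8)(0 1 6) =[1, 6, 2, 3, 4, 5, 0, 7, 8]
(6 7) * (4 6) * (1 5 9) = (1 5 9)(4 6 7) = [0, 5, 2, 3, 6, 9, 7, 4, 8, 1]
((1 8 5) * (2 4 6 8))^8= (1 4 8)(2 6 5)= [0, 4, 6, 3, 8, 2, 5, 7, 1]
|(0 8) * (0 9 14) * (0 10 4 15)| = |(0 8 9 14 10 4 15)| = 7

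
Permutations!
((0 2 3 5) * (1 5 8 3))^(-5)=[5, 2, 0, 8, 4, 1, 6, 7, 3]=(0 5 1 2)(3 8)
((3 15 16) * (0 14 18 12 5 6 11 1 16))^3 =(0 12 11 3 14 5 1 15 18 6 16) =[12, 15, 2, 14, 4, 1, 16, 7, 8, 9, 10, 3, 11, 13, 5, 18, 0, 17, 6]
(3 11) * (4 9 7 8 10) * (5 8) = (3 11)(4 9 7 5 8 10) = [0, 1, 2, 11, 9, 8, 6, 5, 10, 7, 4, 3]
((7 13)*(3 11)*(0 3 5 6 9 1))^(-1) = (0 1 9 6 5 11 3)(7 13) = [1, 9, 2, 0, 4, 11, 5, 13, 8, 6, 10, 3, 12, 7]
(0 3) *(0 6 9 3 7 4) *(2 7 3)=(0 3 6 9 2 7 4)=[3, 1, 7, 6, 0, 5, 9, 4, 8, 2]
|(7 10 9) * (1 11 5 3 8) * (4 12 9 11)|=10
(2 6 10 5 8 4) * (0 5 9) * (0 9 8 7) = [5, 1, 6, 3, 2, 7, 10, 0, 4, 9, 8] = (0 5 7)(2 6 10 8 4)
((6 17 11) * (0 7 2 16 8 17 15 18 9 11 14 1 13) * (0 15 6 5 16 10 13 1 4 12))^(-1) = (0 12 4 14 17 8 16 5 11 9 18 15 13 10 2 7) = [12, 1, 7, 3, 14, 11, 6, 0, 16, 18, 2, 9, 4, 10, 17, 13, 5, 8, 15]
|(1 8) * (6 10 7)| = 6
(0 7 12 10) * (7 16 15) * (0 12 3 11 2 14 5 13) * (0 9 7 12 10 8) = (0 16 15 12 8)(2 14 5 13 9 7 3 11) = [16, 1, 14, 11, 4, 13, 6, 3, 0, 7, 10, 2, 8, 9, 5, 12, 15]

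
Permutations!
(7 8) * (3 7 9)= (3 7 8 9)= [0, 1, 2, 7, 4, 5, 6, 8, 9, 3]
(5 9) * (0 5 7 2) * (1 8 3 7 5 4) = (0 4 1 8 3 7 2)(5 9) = [4, 8, 0, 7, 1, 9, 6, 2, 3, 5]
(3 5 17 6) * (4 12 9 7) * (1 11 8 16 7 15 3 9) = (1 11 8 16 7 4 12)(3 5 17 6 9 15) = [0, 11, 2, 5, 12, 17, 9, 4, 16, 15, 10, 8, 1, 13, 14, 3, 7, 6]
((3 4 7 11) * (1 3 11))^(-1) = (11)(1 7 4 3) = [0, 7, 2, 1, 3, 5, 6, 4, 8, 9, 10, 11]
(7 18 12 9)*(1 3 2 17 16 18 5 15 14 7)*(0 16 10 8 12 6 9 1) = (0 16 18 6 9)(1 3 2 17 10 8 12)(5 15 14 7) = [16, 3, 17, 2, 4, 15, 9, 5, 12, 0, 8, 11, 1, 13, 7, 14, 18, 10, 6]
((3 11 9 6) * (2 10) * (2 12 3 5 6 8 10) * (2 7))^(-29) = (2 7)(3 11 9 8 10 12)(5 6) = [0, 1, 7, 11, 4, 6, 5, 2, 10, 8, 12, 9, 3]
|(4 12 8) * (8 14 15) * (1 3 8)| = 7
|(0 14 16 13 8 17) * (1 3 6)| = |(0 14 16 13 8 17)(1 3 6)| = 6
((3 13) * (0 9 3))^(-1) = (0 13 3 9) = [13, 1, 2, 9, 4, 5, 6, 7, 8, 0, 10, 11, 12, 3]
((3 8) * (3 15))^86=(3 15 8)=[0, 1, 2, 15, 4, 5, 6, 7, 3, 9, 10, 11, 12, 13, 14, 8]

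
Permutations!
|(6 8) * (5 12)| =|(5 12)(6 8)| =2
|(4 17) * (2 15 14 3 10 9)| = 6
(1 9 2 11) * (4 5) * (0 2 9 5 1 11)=(11)(0 2)(1 5 4)=[2, 5, 0, 3, 1, 4, 6, 7, 8, 9, 10, 11]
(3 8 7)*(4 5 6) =(3 8 7)(4 5 6) =[0, 1, 2, 8, 5, 6, 4, 3, 7]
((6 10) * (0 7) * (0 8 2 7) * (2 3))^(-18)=[0, 1, 8, 7, 4, 5, 6, 3, 2, 9, 10]=(10)(2 8)(3 7)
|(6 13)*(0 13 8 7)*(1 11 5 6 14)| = |(0 13 14 1 11 5 6 8 7)| = 9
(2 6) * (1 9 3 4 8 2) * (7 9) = (1 7 9 3 4 8 2 6) = [0, 7, 6, 4, 8, 5, 1, 9, 2, 3]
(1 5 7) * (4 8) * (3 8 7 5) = (1 3 8 4 7) = [0, 3, 2, 8, 7, 5, 6, 1, 4]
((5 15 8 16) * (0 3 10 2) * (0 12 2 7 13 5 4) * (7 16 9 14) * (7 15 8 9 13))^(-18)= (0 10 4 3 16)= [10, 1, 2, 16, 3, 5, 6, 7, 8, 9, 4, 11, 12, 13, 14, 15, 0]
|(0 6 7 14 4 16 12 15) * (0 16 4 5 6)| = |(5 6 7 14)(12 15 16)| = 12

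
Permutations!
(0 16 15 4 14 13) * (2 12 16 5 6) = (0 5 6 2 12 16 15 4 14 13) = [5, 1, 12, 3, 14, 6, 2, 7, 8, 9, 10, 11, 16, 0, 13, 4, 15]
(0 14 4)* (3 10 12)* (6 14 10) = (0 10 12 3 6 14 4) = [10, 1, 2, 6, 0, 5, 14, 7, 8, 9, 12, 11, 3, 13, 4]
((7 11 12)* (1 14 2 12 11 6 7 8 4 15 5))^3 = [0, 12, 4, 3, 1, 2, 7, 6, 5, 9, 10, 11, 15, 13, 8, 14] = (1 12 15 14 8 5 2 4)(6 7)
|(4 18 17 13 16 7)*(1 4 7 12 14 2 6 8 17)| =24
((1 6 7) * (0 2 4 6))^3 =(0 6)(1 4)(2 7) =[6, 4, 7, 3, 1, 5, 0, 2]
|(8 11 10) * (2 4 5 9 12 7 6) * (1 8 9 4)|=|(1 8 11 10 9 12 7 6 2)(4 5)|=18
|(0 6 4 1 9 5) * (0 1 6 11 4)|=12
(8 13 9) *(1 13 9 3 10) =(1 13 3 10)(8 9) =[0, 13, 2, 10, 4, 5, 6, 7, 9, 8, 1, 11, 12, 3]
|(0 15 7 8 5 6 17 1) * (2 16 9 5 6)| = |(0 15 7 8 6 17 1)(2 16 9 5)| = 28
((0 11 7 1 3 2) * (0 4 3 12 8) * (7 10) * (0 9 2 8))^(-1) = (0 12 1 7 10 11)(2 9 8 3 4) = [12, 7, 9, 4, 2, 5, 6, 10, 3, 8, 11, 0, 1]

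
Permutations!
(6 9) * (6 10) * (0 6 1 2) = (0 6 9 10 1 2) = [6, 2, 0, 3, 4, 5, 9, 7, 8, 10, 1]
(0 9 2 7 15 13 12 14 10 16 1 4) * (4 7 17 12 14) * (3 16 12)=(0 9 2 17 3 16 1 7 15 13 14 10 12 4)=[9, 7, 17, 16, 0, 5, 6, 15, 8, 2, 12, 11, 4, 14, 10, 13, 1, 3]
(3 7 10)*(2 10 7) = (2 10 3) = [0, 1, 10, 2, 4, 5, 6, 7, 8, 9, 3]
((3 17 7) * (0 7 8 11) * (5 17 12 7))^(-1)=[11, 1, 2, 7, 4, 0, 6, 12, 17, 9, 10, 8, 3, 13, 14, 15, 16, 5]=(0 11 8 17 5)(3 7 12)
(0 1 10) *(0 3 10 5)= (0 1 5)(3 10)= [1, 5, 2, 10, 4, 0, 6, 7, 8, 9, 3]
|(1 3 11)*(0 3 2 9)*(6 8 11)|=8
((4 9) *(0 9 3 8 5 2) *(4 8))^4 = (0 2 5 8 9) = [2, 1, 5, 3, 4, 8, 6, 7, 9, 0]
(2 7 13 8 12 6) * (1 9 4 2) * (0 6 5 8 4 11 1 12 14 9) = (0 6 12 5 8 14 9 11 1)(2 7 13 4) = [6, 0, 7, 3, 2, 8, 12, 13, 14, 11, 10, 1, 5, 4, 9]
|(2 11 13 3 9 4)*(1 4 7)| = |(1 4 2 11 13 3 9 7)| = 8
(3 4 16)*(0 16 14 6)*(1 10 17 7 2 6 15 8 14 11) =[16, 10, 6, 4, 11, 5, 0, 2, 14, 9, 17, 1, 12, 13, 15, 8, 3, 7] =(0 16 3 4 11 1 10 17 7 2 6)(8 14 15)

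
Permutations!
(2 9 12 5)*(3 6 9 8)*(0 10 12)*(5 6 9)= (0 10 12 6 5 2 8 3 9)= [10, 1, 8, 9, 4, 2, 5, 7, 3, 0, 12, 11, 6]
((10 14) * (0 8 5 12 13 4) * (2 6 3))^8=(14)(0 5 13)(2 3 6)(4 8 12)=[5, 1, 3, 6, 8, 13, 2, 7, 12, 9, 10, 11, 4, 0, 14]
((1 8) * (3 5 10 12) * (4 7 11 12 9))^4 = (3 4)(5 7)(9 12)(10 11) = [0, 1, 2, 4, 3, 7, 6, 5, 8, 12, 11, 10, 9]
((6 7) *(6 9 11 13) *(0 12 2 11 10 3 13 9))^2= [2, 1, 9, 6, 4, 5, 0, 12, 8, 3, 13, 10, 11, 7]= (0 2 9 3 6)(7 12 11 10 13)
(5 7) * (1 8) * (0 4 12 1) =(0 4 12 1 8)(5 7) =[4, 8, 2, 3, 12, 7, 6, 5, 0, 9, 10, 11, 1]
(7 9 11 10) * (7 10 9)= [0, 1, 2, 3, 4, 5, 6, 7, 8, 11, 10, 9]= (9 11)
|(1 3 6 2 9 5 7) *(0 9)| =|(0 9 5 7 1 3 6 2)| =8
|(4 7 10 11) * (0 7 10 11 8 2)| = 7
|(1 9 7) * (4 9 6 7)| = |(1 6 7)(4 9)| = 6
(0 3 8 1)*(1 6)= (0 3 8 6 1)= [3, 0, 2, 8, 4, 5, 1, 7, 6]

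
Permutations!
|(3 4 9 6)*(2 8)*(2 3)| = 6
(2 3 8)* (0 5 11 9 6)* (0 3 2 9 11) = [5, 1, 2, 8, 4, 0, 3, 7, 9, 6, 10, 11] = (11)(0 5)(3 8 9 6)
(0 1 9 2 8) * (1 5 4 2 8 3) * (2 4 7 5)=(0 2 3 1 9 8)(5 7)=[2, 9, 3, 1, 4, 7, 6, 5, 0, 8]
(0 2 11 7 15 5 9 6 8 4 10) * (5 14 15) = [2, 1, 11, 3, 10, 9, 8, 5, 4, 6, 0, 7, 12, 13, 15, 14] = (0 2 11 7 5 9 6 8 4 10)(14 15)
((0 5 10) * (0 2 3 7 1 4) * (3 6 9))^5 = (0 9)(1 2)(3 5)(4 6)(7 10) = [9, 2, 1, 5, 6, 3, 4, 10, 8, 0, 7]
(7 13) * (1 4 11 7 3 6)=(1 4 11 7 13 3 6)=[0, 4, 2, 6, 11, 5, 1, 13, 8, 9, 10, 7, 12, 3]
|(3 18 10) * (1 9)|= |(1 9)(3 18 10)|= 6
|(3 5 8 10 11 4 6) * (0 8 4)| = |(0 8 10 11)(3 5 4 6)| = 4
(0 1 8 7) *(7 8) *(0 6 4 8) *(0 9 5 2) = (0 1 7 6 4 8 9 5 2) = [1, 7, 0, 3, 8, 2, 4, 6, 9, 5]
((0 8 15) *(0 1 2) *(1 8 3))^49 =(0 3 1 2)(8 15) =[3, 2, 0, 1, 4, 5, 6, 7, 15, 9, 10, 11, 12, 13, 14, 8]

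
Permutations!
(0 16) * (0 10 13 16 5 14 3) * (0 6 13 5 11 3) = (0 11 3 6 13 16 10 5 14) = [11, 1, 2, 6, 4, 14, 13, 7, 8, 9, 5, 3, 12, 16, 0, 15, 10]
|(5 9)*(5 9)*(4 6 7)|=|(9)(4 6 7)|=3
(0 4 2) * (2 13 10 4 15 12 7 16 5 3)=(0 15 12 7 16 5 3 2)(4 13 10)=[15, 1, 0, 2, 13, 3, 6, 16, 8, 9, 4, 11, 7, 10, 14, 12, 5]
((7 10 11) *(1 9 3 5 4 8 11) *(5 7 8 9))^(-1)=(1 10 7 3 9 4 5)(8 11)=[0, 10, 2, 9, 5, 1, 6, 3, 11, 4, 7, 8]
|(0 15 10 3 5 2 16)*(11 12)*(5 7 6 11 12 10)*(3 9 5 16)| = 24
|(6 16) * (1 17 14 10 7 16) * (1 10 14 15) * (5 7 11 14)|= |(1 17 15)(5 7 16 6 10 11 14)|= 21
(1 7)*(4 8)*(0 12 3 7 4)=[12, 4, 2, 7, 8, 5, 6, 1, 0, 9, 10, 11, 3]=(0 12 3 7 1 4 8)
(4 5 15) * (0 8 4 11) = (0 8 4 5 15 11) = [8, 1, 2, 3, 5, 15, 6, 7, 4, 9, 10, 0, 12, 13, 14, 11]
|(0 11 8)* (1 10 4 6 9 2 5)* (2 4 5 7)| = 6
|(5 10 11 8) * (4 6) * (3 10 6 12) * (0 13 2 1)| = |(0 13 2 1)(3 10 11 8 5 6 4 12)| = 8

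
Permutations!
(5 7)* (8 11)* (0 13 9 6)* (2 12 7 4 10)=[13, 1, 12, 3, 10, 4, 0, 5, 11, 6, 2, 8, 7, 9]=(0 13 9 6)(2 12 7 5 4 10)(8 11)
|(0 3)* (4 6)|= 2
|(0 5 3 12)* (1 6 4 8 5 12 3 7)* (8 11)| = 14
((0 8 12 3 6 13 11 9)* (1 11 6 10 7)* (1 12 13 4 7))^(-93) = (0 6 12 1)(3 11 8 4)(7 10 9 13) = [6, 0, 2, 11, 3, 5, 12, 10, 4, 13, 9, 8, 1, 7]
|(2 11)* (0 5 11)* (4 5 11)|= 6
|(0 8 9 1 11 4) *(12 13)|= |(0 8 9 1 11 4)(12 13)|= 6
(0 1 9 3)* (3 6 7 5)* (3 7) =(0 1 9 6 3)(5 7) =[1, 9, 2, 0, 4, 7, 3, 5, 8, 6]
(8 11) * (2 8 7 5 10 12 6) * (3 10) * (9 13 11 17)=[0, 1, 8, 10, 4, 3, 2, 5, 17, 13, 12, 7, 6, 11, 14, 15, 16, 9]=(2 8 17 9 13 11 7 5 3 10 12 6)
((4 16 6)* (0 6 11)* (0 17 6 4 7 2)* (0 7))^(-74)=(0 17 16)(4 6 11)=[17, 1, 2, 3, 6, 5, 11, 7, 8, 9, 10, 4, 12, 13, 14, 15, 0, 16]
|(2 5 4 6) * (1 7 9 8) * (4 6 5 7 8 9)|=10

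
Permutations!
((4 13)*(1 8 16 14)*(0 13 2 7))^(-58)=(0 4 7 13 2)(1 16)(8 14)=[4, 16, 0, 3, 7, 5, 6, 13, 14, 9, 10, 11, 12, 2, 8, 15, 1]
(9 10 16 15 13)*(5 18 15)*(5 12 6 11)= (5 18 15 13 9 10 16 12 6 11)= [0, 1, 2, 3, 4, 18, 11, 7, 8, 10, 16, 5, 6, 9, 14, 13, 12, 17, 15]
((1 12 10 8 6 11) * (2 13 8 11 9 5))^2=(1 10)(2 8 9)(5 13 6)(11 12)=[0, 10, 8, 3, 4, 13, 5, 7, 9, 2, 1, 12, 11, 6]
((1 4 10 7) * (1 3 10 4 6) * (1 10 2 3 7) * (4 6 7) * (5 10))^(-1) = (1 10 5 6 4 7)(2 3) = [0, 10, 3, 2, 7, 6, 4, 1, 8, 9, 5]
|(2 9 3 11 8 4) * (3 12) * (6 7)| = 14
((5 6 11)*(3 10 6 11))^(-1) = (3 6 10)(5 11) = [0, 1, 2, 6, 4, 11, 10, 7, 8, 9, 3, 5]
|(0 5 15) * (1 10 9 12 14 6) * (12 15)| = |(0 5 12 14 6 1 10 9 15)| = 9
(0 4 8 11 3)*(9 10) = [4, 1, 2, 0, 8, 5, 6, 7, 11, 10, 9, 3] = (0 4 8 11 3)(9 10)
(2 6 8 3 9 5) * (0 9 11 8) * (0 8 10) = (0 9 5 2 6 8 3 11 10) = [9, 1, 6, 11, 4, 2, 8, 7, 3, 5, 0, 10]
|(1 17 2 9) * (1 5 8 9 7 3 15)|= 6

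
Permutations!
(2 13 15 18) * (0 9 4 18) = (0 9 4 18 2 13 15) = [9, 1, 13, 3, 18, 5, 6, 7, 8, 4, 10, 11, 12, 15, 14, 0, 16, 17, 2]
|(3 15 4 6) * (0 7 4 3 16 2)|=6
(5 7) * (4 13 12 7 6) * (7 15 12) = (4 13 7 5 6)(12 15) = [0, 1, 2, 3, 13, 6, 4, 5, 8, 9, 10, 11, 15, 7, 14, 12]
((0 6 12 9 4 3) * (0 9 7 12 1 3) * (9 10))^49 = (7 12) = [0, 1, 2, 3, 4, 5, 6, 12, 8, 9, 10, 11, 7]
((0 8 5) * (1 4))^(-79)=[5, 4, 2, 3, 1, 8, 6, 7, 0]=(0 5 8)(1 4)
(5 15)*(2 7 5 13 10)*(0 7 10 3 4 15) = (0 7 5)(2 10)(3 4 15 13) = [7, 1, 10, 4, 15, 0, 6, 5, 8, 9, 2, 11, 12, 3, 14, 13]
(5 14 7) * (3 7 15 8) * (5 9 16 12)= (3 7 9 16 12 5 14 15 8)= [0, 1, 2, 7, 4, 14, 6, 9, 3, 16, 10, 11, 5, 13, 15, 8, 12]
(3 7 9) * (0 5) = (0 5)(3 7 9) = [5, 1, 2, 7, 4, 0, 6, 9, 8, 3]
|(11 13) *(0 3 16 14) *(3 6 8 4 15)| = 8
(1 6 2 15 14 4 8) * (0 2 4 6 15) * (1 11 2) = (0 1 15 14 6 4 8 11 2) = [1, 15, 0, 3, 8, 5, 4, 7, 11, 9, 10, 2, 12, 13, 6, 14]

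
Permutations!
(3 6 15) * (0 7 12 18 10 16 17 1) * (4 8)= (0 7 12 18 10 16 17 1)(3 6 15)(4 8)= [7, 0, 2, 6, 8, 5, 15, 12, 4, 9, 16, 11, 18, 13, 14, 3, 17, 1, 10]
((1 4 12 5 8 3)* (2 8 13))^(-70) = [0, 12, 3, 4, 5, 2, 6, 7, 1, 9, 10, 11, 13, 8] = (1 12 13 8)(2 3 4 5)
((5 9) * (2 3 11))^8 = (2 11 3) = [0, 1, 11, 2, 4, 5, 6, 7, 8, 9, 10, 3]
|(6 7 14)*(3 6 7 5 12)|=|(3 6 5 12)(7 14)|=4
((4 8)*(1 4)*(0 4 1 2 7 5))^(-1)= (0 5 7 2 8 4)= [5, 1, 8, 3, 0, 7, 6, 2, 4]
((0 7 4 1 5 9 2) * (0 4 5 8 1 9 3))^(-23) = [7, 8, 4, 0, 9, 3, 6, 5, 1, 2] = (0 7 5 3)(1 8)(2 4 9)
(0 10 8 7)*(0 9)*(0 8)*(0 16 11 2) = (0 10 16 11 2)(7 9 8) = [10, 1, 0, 3, 4, 5, 6, 9, 7, 8, 16, 2, 12, 13, 14, 15, 11]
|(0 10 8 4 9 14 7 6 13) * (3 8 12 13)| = 28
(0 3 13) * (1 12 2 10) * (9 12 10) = [3, 10, 9, 13, 4, 5, 6, 7, 8, 12, 1, 11, 2, 0] = (0 3 13)(1 10)(2 9 12)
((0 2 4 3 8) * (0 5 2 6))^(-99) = (0 6)(2 4 3 8 5) = [6, 1, 4, 8, 3, 2, 0, 7, 5]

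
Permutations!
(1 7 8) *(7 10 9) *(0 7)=(0 7 8 1 10 9)=[7, 10, 2, 3, 4, 5, 6, 8, 1, 0, 9]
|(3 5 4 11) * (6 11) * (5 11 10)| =|(3 11)(4 6 10 5)| =4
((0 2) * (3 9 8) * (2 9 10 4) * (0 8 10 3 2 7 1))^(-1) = (0 1 7 4 10 9)(2 8) = [1, 7, 8, 3, 10, 5, 6, 4, 2, 0, 9]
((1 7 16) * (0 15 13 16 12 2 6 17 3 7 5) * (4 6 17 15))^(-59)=(0 16 6 5 13 4 1 15)(2 17 3 7 12)=[16, 15, 17, 7, 1, 13, 5, 12, 8, 9, 10, 11, 2, 4, 14, 0, 6, 3]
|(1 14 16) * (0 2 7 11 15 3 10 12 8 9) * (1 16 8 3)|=|(16)(0 2 7 11 15 1 14 8 9)(3 10 12)|=9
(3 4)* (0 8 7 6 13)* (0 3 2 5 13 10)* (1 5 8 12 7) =(0 12 7 6 10)(1 5 13 3 4 2 8) =[12, 5, 8, 4, 2, 13, 10, 6, 1, 9, 0, 11, 7, 3]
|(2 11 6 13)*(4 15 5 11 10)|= |(2 10 4 15 5 11 6 13)|= 8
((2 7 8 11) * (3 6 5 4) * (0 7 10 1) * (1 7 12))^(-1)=[1, 12, 11, 4, 5, 6, 3, 10, 7, 9, 2, 8, 0]=(0 1 12)(2 11 8 7 10)(3 4 5 6)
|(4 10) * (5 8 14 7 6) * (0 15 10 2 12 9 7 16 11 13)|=|(0 15 10 4 2 12 9 7 6 5 8 14 16 11 13)|=15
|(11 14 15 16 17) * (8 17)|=6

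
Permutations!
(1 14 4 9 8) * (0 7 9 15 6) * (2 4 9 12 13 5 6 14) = (0 7 12 13 5 6)(1 2 4 15 14 9 8) = [7, 2, 4, 3, 15, 6, 0, 12, 1, 8, 10, 11, 13, 5, 9, 14]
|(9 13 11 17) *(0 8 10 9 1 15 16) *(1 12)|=|(0 8 10 9 13 11 17 12 1 15 16)|=11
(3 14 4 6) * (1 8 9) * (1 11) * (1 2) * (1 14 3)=(1 8 9 11 2 14 4 6)=[0, 8, 14, 3, 6, 5, 1, 7, 9, 11, 10, 2, 12, 13, 4]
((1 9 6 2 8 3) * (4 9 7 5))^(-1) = [0, 3, 6, 8, 5, 7, 9, 1, 2, 4] = (1 3 8 2 6 9 4 5 7)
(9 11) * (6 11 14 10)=(6 11 9 14 10)=[0, 1, 2, 3, 4, 5, 11, 7, 8, 14, 6, 9, 12, 13, 10]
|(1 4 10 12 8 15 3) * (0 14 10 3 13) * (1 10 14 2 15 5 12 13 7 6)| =30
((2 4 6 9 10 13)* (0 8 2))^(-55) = [8, 1, 4, 3, 6, 5, 9, 7, 2, 10, 13, 11, 12, 0] = (0 8 2 4 6 9 10 13)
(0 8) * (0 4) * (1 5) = (0 8 4)(1 5) = [8, 5, 2, 3, 0, 1, 6, 7, 4]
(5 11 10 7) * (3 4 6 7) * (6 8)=(3 4 8 6 7 5 11 10)=[0, 1, 2, 4, 8, 11, 7, 5, 6, 9, 3, 10]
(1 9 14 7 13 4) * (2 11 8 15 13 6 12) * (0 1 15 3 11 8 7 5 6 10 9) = [1, 0, 8, 11, 15, 6, 12, 10, 3, 14, 9, 7, 2, 4, 5, 13] = (0 1)(2 8 3 11 7 10 9 14 5 6 12)(4 15 13)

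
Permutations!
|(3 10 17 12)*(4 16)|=4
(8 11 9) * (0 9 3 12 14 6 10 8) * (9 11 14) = (0 11 3 12 9)(6 10 8 14) = [11, 1, 2, 12, 4, 5, 10, 7, 14, 0, 8, 3, 9, 13, 6]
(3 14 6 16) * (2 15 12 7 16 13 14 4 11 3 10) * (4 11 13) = [0, 1, 15, 11, 13, 5, 4, 16, 8, 9, 2, 3, 7, 14, 6, 12, 10] = (2 15 12 7 16 10)(3 11)(4 13 14 6)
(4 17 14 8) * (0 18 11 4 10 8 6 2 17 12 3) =[18, 1, 17, 0, 12, 5, 2, 7, 10, 9, 8, 4, 3, 13, 6, 15, 16, 14, 11] =(0 18 11 4 12 3)(2 17 14 6)(8 10)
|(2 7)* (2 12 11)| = 4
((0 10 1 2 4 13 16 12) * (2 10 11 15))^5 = (0 13 15 12 4 11 16 2)(1 10) = [13, 10, 0, 3, 11, 5, 6, 7, 8, 9, 1, 16, 4, 15, 14, 12, 2]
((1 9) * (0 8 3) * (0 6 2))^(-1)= (0 2 6 3 8)(1 9)= [2, 9, 6, 8, 4, 5, 3, 7, 0, 1]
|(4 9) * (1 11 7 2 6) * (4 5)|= |(1 11 7 2 6)(4 9 5)|= 15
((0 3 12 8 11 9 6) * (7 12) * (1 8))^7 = [9, 7, 2, 6, 4, 5, 11, 0, 12, 8, 10, 1, 3] = (0 9 8 12 3 6 11 1 7)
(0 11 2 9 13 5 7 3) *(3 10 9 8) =[11, 1, 8, 0, 4, 7, 6, 10, 3, 13, 9, 2, 12, 5] =(0 11 2 8 3)(5 7 10 9 13)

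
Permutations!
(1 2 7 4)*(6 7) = (1 2 6 7 4) = [0, 2, 6, 3, 1, 5, 7, 4]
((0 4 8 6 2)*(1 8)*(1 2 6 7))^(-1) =(0 2 4)(1 7 8) =[2, 7, 4, 3, 0, 5, 6, 8, 1]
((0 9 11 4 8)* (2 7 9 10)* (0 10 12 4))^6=(0 7 8)(2 4 11)(9 10 12)=[7, 1, 4, 3, 11, 5, 6, 8, 0, 10, 12, 2, 9]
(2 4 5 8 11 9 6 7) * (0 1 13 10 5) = (0 1 13 10 5 8 11 9 6 7 2 4) = [1, 13, 4, 3, 0, 8, 7, 2, 11, 6, 5, 9, 12, 10]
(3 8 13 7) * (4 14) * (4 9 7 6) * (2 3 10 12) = [0, 1, 3, 8, 14, 5, 4, 10, 13, 7, 12, 11, 2, 6, 9] = (2 3 8 13 6 4 14 9 7 10 12)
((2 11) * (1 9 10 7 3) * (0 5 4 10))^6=(11)(0 1 7 4)(3 10 5 9)=[1, 7, 2, 10, 0, 9, 6, 4, 8, 3, 5, 11]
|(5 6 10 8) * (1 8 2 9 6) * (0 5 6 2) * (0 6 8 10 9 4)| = |(0 5 1 10 6 9 2 4)| = 8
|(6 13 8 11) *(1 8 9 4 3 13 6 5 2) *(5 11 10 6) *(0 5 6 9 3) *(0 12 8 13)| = |(0 5 2 1 13 3)(4 12 8 10 9)| = 30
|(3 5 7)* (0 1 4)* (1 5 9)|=|(0 5 7 3 9 1 4)|=7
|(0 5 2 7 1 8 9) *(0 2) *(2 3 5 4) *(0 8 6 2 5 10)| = 28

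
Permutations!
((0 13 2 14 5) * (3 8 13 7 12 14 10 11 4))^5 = [0, 1, 8, 11, 10, 5, 6, 7, 4, 9, 13, 2, 12, 3, 14] = (14)(2 8 4 10 13 3 11)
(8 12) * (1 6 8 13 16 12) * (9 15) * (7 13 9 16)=(1 6 8)(7 13)(9 15 16 12)=[0, 6, 2, 3, 4, 5, 8, 13, 1, 15, 10, 11, 9, 7, 14, 16, 12]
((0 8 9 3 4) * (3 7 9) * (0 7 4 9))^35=[7, 1, 2, 8, 9, 5, 6, 4, 0, 3]=(0 7 4 9 3 8)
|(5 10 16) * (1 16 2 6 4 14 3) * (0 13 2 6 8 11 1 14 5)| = 28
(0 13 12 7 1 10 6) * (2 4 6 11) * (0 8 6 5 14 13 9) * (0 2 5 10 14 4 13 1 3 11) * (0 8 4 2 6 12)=(0 9 6 4 10 8 12 7 3 11 5 2 13)(1 14)=[9, 14, 13, 11, 10, 2, 4, 3, 12, 6, 8, 5, 7, 0, 1]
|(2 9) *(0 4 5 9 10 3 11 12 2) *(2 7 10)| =|(0 4 5 9)(3 11 12 7 10)| =20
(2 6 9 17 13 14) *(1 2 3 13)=(1 2 6 9 17)(3 13 14)=[0, 2, 6, 13, 4, 5, 9, 7, 8, 17, 10, 11, 12, 14, 3, 15, 16, 1]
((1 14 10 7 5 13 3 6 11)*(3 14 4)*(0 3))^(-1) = (0 4 1 11 6 3)(5 7 10 14 13) = [4, 11, 2, 0, 1, 7, 3, 10, 8, 9, 14, 6, 12, 5, 13]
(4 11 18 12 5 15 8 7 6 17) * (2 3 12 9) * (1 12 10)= (1 12 5 15 8 7 6 17 4 11 18 9 2 3 10)= [0, 12, 3, 10, 11, 15, 17, 6, 7, 2, 1, 18, 5, 13, 14, 8, 16, 4, 9]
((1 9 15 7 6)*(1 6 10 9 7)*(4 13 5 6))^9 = (1 15 9 10 7)(4 13 5 6) = [0, 15, 2, 3, 13, 6, 4, 1, 8, 10, 7, 11, 12, 5, 14, 9]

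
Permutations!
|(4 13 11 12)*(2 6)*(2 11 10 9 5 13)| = |(2 6 11 12 4)(5 13 10 9)| = 20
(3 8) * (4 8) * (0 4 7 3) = (0 4 8)(3 7) = [4, 1, 2, 7, 8, 5, 6, 3, 0]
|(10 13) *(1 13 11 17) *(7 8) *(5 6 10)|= |(1 13 5 6 10 11 17)(7 8)|= 14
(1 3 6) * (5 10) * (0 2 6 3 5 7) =(0 2 6 1 5 10 7) =[2, 5, 6, 3, 4, 10, 1, 0, 8, 9, 7]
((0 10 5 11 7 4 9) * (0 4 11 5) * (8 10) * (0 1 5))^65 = (4 9)(7 11) = [0, 1, 2, 3, 9, 5, 6, 11, 8, 4, 10, 7]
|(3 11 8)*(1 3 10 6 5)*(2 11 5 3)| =|(1 2 11 8 10 6 3 5)| =8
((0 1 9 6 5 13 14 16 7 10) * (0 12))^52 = (0 7 13 9 12 16 5 1 10 14 6) = [7, 10, 2, 3, 4, 1, 0, 13, 8, 12, 14, 11, 16, 9, 6, 15, 5]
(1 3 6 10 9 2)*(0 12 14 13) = (0 12 14 13)(1 3 6 10 9 2) = [12, 3, 1, 6, 4, 5, 10, 7, 8, 2, 9, 11, 14, 0, 13]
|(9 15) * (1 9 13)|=|(1 9 15 13)|=4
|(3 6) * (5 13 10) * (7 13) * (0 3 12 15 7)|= 9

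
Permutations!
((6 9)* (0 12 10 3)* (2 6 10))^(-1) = (0 3 10 9 6 2 12) = [3, 1, 12, 10, 4, 5, 2, 7, 8, 6, 9, 11, 0]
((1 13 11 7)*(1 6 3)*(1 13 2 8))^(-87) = [0, 1, 2, 7, 4, 5, 11, 13, 8, 9, 10, 3, 12, 6] = (3 7 13 6 11)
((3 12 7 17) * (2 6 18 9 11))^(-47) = (2 9 6 11 18)(3 12 7 17) = [0, 1, 9, 12, 4, 5, 11, 17, 8, 6, 10, 18, 7, 13, 14, 15, 16, 3, 2]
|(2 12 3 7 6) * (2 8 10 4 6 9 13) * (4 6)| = |(2 12 3 7 9 13)(6 8 10)| = 6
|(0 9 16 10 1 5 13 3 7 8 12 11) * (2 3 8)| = 30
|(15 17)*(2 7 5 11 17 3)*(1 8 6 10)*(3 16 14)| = 36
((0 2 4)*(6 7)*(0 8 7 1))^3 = (0 8 1 4 6 2 7) = [8, 4, 7, 3, 6, 5, 2, 0, 1]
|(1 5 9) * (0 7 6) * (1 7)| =6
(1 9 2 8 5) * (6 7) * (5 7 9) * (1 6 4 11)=[0, 5, 8, 3, 11, 6, 9, 4, 7, 2, 10, 1]=(1 5 6 9 2 8 7 4 11)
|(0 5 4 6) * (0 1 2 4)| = |(0 5)(1 2 4 6)| = 4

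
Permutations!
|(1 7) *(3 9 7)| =4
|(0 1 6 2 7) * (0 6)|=|(0 1)(2 7 6)|=6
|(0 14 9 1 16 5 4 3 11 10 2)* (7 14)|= |(0 7 14 9 1 16 5 4 3 11 10 2)|= 12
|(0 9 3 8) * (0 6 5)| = 6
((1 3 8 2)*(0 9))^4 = [0, 1, 2, 3, 4, 5, 6, 7, 8, 9] = (9)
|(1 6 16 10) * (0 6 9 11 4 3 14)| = |(0 6 16 10 1 9 11 4 3 14)| = 10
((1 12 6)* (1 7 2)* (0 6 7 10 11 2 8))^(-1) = [8, 2, 11, 3, 4, 5, 0, 12, 7, 9, 6, 10, 1] = (0 8 7 12 1 2 11 10 6)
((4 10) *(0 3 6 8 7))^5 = (4 10) = [0, 1, 2, 3, 10, 5, 6, 7, 8, 9, 4]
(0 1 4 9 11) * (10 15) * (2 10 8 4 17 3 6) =(0 1 17 3 6 2 10 15 8 4 9 11) =[1, 17, 10, 6, 9, 5, 2, 7, 4, 11, 15, 0, 12, 13, 14, 8, 16, 3]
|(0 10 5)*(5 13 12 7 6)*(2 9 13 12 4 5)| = |(0 10 12 7 6 2 9 13 4 5)| = 10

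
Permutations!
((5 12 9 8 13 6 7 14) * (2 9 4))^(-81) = (2 4 12 5 14 7 6 13 8 9) = [0, 1, 4, 3, 12, 14, 13, 6, 9, 2, 10, 11, 5, 8, 7]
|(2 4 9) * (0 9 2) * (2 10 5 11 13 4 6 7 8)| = |(0 9)(2 6 7 8)(4 10 5 11 13)| = 20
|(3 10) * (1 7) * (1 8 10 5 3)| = 4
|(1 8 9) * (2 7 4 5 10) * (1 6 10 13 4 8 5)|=12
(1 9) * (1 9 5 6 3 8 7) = (9)(1 5 6 3 8 7) = [0, 5, 2, 8, 4, 6, 3, 1, 7, 9]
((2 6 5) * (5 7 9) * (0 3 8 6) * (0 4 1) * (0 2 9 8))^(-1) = [3, 4, 1, 0, 2, 9, 8, 6, 7, 5] = (0 3)(1 4 2)(5 9)(6 8 7)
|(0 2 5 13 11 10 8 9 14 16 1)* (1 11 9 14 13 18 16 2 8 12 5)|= 30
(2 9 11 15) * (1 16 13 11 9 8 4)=(1 16 13 11 15 2 8 4)=[0, 16, 8, 3, 1, 5, 6, 7, 4, 9, 10, 15, 12, 11, 14, 2, 13]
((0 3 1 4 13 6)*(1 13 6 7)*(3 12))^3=(0 13 4 12 7 6 3 1)=[13, 0, 2, 1, 12, 5, 3, 6, 8, 9, 10, 11, 7, 4]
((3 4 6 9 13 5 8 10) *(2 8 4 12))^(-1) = (2 12 3 10 8)(4 5 13 9 6) = [0, 1, 12, 10, 5, 13, 4, 7, 2, 6, 8, 11, 3, 9]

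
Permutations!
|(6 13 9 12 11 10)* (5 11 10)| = |(5 11)(6 13 9 12 10)| = 10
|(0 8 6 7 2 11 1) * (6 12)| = 8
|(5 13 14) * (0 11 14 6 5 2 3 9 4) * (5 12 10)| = |(0 11 14 2 3 9 4)(5 13 6 12 10)| = 35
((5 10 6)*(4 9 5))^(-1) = (4 6 10 5 9) = [0, 1, 2, 3, 6, 9, 10, 7, 8, 4, 5]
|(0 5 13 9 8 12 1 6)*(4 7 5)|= 10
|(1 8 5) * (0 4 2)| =3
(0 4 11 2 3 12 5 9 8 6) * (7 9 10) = (0 4 11 2 3 12 5 10 7 9 8 6) = [4, 1, 3, 12, 11, 10, 0, 9, 6, 8, 7, 2, 5]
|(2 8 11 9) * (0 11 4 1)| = 7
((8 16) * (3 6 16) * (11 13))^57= (3 6 16 8)(11 13)= [0, 1, 2, 6, 4, 5, 16, 7, 3, 9, 10, 13, 12, 11, 14, 15, 8]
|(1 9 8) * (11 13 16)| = 3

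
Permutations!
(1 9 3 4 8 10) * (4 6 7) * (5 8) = (1 9 3 6 7 4 5 8 10) = [0, 9, 2, 6, 5, 8, 7, 4, 10, 3, 1]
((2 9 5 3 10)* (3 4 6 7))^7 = (2 10 3 7 6 4 5 9) = [0, 1, 10, 7, 5, 9, 4, 6, 8, 2, 3]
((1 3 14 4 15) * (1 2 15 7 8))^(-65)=[0, 3, 15, 14, 7, 5, 6, 8, 1, 9, 10, 11, 12, 13, 4, 2]=(1 3 14 4 7 8)(2 15)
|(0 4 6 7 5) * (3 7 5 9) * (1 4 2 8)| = 21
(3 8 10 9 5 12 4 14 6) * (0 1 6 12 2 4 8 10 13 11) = (0 1 6 3 10 9 5 2 4 14 12 8 13 11) = [1, 6, 4, 10, 14, 2, 3, 7, 13, 5, 9, 0, 8, 11, 12]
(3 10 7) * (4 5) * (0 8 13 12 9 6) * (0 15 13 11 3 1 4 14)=(0 8 11 3 10 7 1 4 5 14)(6 15 13 12 9)=[8, 4, 2, 10, 5, 14, 15, 1, 11, 6, 7, 3, 9, 12, 0, 13]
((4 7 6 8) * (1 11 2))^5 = (1 2 11)(4 7 6 8) = [0, 2, 11, 3, 7, 5, 8, 6, 4, 9, 10, 1]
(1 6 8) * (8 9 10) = [0, 6, 2, 3, 4, 5, 9, 7, 1, 10, 8] = (1 6 9 10 8)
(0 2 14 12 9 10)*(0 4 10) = (0 2 14 12 9)(4 10) = [2, 1, 14, 3, 10, 5, 6, 7, 8, 0, 4, 11, 9, 13, 12]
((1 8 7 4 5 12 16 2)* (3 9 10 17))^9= (1 8 7 4 5 12 16 2)(3 9 10 17)= [0, 8, 1, 9, 5, 12, 6, 4, 7, 10, 17, 11, 16, 13, 14, 15, 2, 3]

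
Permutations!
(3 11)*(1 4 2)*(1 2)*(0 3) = (0 3 11)(1 4) = [3, 4, 2, 11, 1, 5, 6, 7, 8, 9, 10, 0]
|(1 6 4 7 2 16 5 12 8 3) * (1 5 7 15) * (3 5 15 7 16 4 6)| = 3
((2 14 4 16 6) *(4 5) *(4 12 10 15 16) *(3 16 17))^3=(2 12 17 6 5 15 16 14 10 3)=[0, 1, 12, 2, 4, 15, 5, 7, 8, 9, 3, 11, 17, 13, 10, 16, 14, 6]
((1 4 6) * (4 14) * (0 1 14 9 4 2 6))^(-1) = (0 4 9 1)(2 14 6) = [4, 0, 14, 3, 9, 5, 2, 7, 8, 1, 10, 11, 12, 13, 6]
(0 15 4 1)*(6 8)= [15, 0, 2, 3, 1, 5, 8, 7, 6, 9, 10, 11, 12, 13, 14, 4]= (0 15 4 1)(6 8)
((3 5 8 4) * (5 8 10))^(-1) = (3 4 8)(5 10) = [0, 1, 2, 4, 8, 10, 6, 7, 3, 9, 5]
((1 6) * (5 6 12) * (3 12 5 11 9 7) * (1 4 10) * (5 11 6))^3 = (1 7 6)(3 4 11)(9 12 10) = [0, 7, 2, 4, 11, 5, 1, 6, 8, 12, 9, 3, 10]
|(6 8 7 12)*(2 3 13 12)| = 7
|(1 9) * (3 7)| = |(1 9)(3 7)| = 2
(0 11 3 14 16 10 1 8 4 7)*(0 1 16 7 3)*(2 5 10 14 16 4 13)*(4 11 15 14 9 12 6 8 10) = (0 15 14 7 1 10 11)(2 5 4 3 16 9 12 6 8 13) = [15, 10, 5, 16, 3, 4, 8, 1, 13, 12, 11, 0, 6, 2, 7, 14, 9]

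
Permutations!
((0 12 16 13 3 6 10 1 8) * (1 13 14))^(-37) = (0 8 1 14 16 12)(3 13 10 6) = [8, 14, 2, 13, 4, 5, 3, 7, 1, 9, 6, 11, 0, 10, 16, 15, 12]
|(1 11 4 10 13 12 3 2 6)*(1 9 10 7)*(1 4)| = 14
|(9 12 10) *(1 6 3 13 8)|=|(1 6 3 13 8)(9 12 10)|=15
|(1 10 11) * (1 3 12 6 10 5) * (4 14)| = |(1 5)(3 12 6 10 11)(4 14)| = 10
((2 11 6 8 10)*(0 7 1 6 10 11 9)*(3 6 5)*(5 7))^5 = (0 11 5 10 3 2 6 9 8)(1 7) = [11, 7, 6, 2, 4, 10, 9, 1, 0, 8, 3, 5]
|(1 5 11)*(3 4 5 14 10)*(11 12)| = 8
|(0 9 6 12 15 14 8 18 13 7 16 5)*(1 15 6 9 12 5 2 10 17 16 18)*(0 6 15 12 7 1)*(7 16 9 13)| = 12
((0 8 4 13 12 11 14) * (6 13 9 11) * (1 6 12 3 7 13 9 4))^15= (0 8 1 6 9 11 14)= [8, 6, 2, 3, 4, 5, 9, 7, 1, 11, 10, 14, 12, 13, 0]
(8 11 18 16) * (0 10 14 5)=(0 10 14 5)(8 11 18 16)=[10, 1, 2, 3, 4, 0, 6, 7, 11, 9, 14, 18, 12, 13, 5, 15, 8, 17, 16]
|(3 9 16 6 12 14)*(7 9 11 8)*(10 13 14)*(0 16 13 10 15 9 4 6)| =|(0 16)(3 11 8 7 4 6 12 15 9 13 14)| =22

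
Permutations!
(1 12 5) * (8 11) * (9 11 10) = [0, 12, 2, 3, 4, 1, 6, 7, 10, 11, 9, 8, 5] = (1 12 5)(8 10 9 11)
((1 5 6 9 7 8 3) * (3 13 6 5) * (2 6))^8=(2 9 8)(6 7 13)=[0, 1, 9, 3, 4, 5, 7, 13, 2, 8, 10, 11, 12, 6]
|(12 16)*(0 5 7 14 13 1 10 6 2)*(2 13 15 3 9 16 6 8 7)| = 12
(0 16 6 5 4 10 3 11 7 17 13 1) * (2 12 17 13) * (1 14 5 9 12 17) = [16, 0, 17, 11, 10, 4, 9, 13, 8, 12, 3, 7, 1, 14, 5, 15, 6, 2] = (0 16 6 9 12 1)(2 17)(3 11 7 13 14 5 4 10)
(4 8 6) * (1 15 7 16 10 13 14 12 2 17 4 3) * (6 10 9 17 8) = (1 15 7 16 9 17 4 6 3)(2 8 10 13 14 12) = [0, 15, 8, 1, 6, 5, 3, 16, 10, 17, 13, 11, 2, 14, 12, 7, 9, 4]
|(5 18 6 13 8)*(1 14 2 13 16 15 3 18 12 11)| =40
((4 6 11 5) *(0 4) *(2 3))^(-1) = (0 5 11 6 4)(2 3) = [5, 1, 3, 2, 0, 11, 4, 7, 8, 9, 10, 6]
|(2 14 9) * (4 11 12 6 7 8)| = 6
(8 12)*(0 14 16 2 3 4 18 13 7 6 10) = (0 14 16 2 3 4 18 13 7 6 10)(8 12) = [14, 1, 3, 4, 18, 5, 10, 6, 12, 9, 0, 11, 8, 7, 16, 15, 2, 17, 13]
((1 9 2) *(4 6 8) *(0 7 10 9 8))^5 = (0 1 7 8 10 4 9 6 2) = [1, 7, 0, 3, 9, 5, 2, 8, 10, 6, 4]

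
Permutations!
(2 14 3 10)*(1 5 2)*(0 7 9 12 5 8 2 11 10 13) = (0 7 9 12 5 11 10 1 8 2 14 3 13) = [7, 8, 14, 13, 4, 11, 6, 9, 2, 12, 1, 10, 5, 0, 3]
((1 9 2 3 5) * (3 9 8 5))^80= [0, 5, 2, 3, 4, 8, 6, 7, 1, 9]= (9)(1 5 8)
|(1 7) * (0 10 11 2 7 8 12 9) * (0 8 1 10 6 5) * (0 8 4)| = |(0 6 5 8 12 9 4)(2 7 10 11)| = 28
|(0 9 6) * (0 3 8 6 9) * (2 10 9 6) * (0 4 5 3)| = |(0 4 5 3 8 2 10 9 6)| = 9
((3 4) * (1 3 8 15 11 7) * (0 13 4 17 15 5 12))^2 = (0 4 5)(1 17 11)(3 15 7)(8 12 13) = [4, 17, 2, 15, 5, 0, 6, 3, 12, 9, 10, 1, 13, 8, 14, 7, 16, 11]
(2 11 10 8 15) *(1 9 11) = (1 9 11 10 8 15 2) = [0, 9, 1, 3, 4, 5, 6, 7, 15, 11, 8, 10, 12, 13, 14, 2]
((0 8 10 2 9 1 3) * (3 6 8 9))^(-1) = (0 3 2 10 8 6 1 9) = [3, 9, 10, 2, 4, 5, 1, 7, 6, 0, 8]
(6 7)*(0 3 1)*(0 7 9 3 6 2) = (0 6 9 3 1 7 2) = [6, 7, 0, 1, 4, 5, 9, 2, 8, 3]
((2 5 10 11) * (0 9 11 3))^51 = (0 11 5 3 9 2 10) = [11, 1, 10, 9, 4, 3, 6, 7, 8, 2, 0, 5]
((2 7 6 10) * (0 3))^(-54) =[0, 1, 6, 3, 4, 5, 2, 10, 8, 9, 7] =(2 6)(7 10)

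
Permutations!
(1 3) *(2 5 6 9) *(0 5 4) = [5, 3, 4, 1, 0, 6, 9, 7, 8, 2] = (0 5 6 9 2 4)(1 3)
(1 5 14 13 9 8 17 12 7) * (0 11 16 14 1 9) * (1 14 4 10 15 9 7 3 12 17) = (17)(0 11 16 4 10 15 9 8 1 5 14 13)(3 12) = [11, 5, 2, 12, 10, 14, 6, 7, 1, 8, 15, 16, 3, 0, 13, 9, 4, 17]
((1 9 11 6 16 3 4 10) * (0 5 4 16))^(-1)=[6, 10, 2, 16, 5, 0, 11, 7, 8, 1, 4, 9, 12, 13, 14, 15, 3]=(0 6 11 9 1 10 4 5)(3 16)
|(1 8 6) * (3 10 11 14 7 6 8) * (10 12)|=8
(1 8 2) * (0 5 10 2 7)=[5, 8, 1, 3, 4, 10, 6, 0, 7, 9, 2]=(0 5 10 2 1 8 7)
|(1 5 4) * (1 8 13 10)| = |(1 5 4 8 13 10)| = 6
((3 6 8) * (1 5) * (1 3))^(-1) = [0, 8, 2, 5, 4, 1, 3, 7, 6] = (1 8 6 3 5)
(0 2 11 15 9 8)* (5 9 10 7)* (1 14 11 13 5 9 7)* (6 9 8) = (0 2 13 5 7 8)(1 14 11 15 10)(6 9) = [2, 14, 13, 3, 4, 7, 9, 8, 0, 6, 1, 15, 12, 5, 11, 10]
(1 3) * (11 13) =[0, 3, 2, 1, 4, 5, 6, 7, 8, 9, 10, 13, 12, 11] =(1 3)(11 13)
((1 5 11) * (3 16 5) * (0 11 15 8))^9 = (0 11 1 3 16 5 15 8) = [11, 3, 2, 16, 4, 15, 6, 7, 0, 9, 10, 1, 12, 13, 14, 8, 5]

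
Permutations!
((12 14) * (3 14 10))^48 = (14) = [0, 1, 2, 3, 4, 5, 6, 7, 8, 9, 10, 11, 12, 13, 14]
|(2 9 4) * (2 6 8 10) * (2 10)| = 5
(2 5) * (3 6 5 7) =(2 7 3 6 5) =[0, 1, 7, 6, 4, 2, 5, 3]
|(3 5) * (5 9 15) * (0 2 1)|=12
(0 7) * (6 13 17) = (0 7)(6 13 17) = [7, 1, 2, 3, 4, 5, 13, 0, 8, 9, 10, 11, 12, 17, 14, 15, 16, 6]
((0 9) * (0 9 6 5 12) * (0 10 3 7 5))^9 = [6, 1, 2, 10, 4, 7, 0, 3, 8, 9, 12, 11, 5] = (0 6)(3 10 12 5 7)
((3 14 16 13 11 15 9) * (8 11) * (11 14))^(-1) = (3 9 15 11)(8 13 16 14) = [0, 1, 2, 9, 4, 5, 6, 7, 13, 15, 10, 3, 12, 16, 8, 11, 14]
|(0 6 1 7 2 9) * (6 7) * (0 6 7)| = |(1 7 2 9 6)| = 5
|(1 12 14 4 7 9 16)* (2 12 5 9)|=20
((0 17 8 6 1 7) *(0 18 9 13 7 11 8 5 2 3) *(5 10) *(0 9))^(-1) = (0 18 7 13 9 3 2 5 10 17)(1 6 8 11) = [18, 6, 5, 2, 4, 10, 8, 13, 11, 3, 17, 1, 12, 9, 14, 15, 16, 0, 7]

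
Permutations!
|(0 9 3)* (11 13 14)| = |(0 9 3)(11 13 14)| = 3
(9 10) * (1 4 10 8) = (1 4 10 9 8) = [0, 4, 2, 3, 10, 5, 6, 7, 1, 8, 9]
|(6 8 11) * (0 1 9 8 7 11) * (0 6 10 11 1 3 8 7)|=12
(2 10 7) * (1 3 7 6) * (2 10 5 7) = (1 3 2 5 7 10 6) = [0, 3, 5, 2, 4, 7, 1, 10, 8, 9, 6]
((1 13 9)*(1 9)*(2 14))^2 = (14) = [0, 1, 2, 3, 4, 5, 6, 7, 8, 9, 10, 11, 12, 13, 14]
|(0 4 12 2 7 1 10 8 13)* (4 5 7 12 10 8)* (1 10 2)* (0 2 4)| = |(0 5 7 10)(1 8 13 2 12)| = 20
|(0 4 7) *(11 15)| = |(0 4 7)(11 15)| = 6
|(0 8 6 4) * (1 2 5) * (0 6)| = 6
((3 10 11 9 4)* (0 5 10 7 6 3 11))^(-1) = (0 10 5)(3 6 7)(4 9 11) = [10, 1, 2, 6, 9, 0, 7, 3, 8, 11, 5, 4]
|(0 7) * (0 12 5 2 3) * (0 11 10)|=8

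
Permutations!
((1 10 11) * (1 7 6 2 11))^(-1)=(1 10)(2 6 7 11)=[0, 10, 6, 3, 4, 5, 7, 11, 8, 9, 1, 2]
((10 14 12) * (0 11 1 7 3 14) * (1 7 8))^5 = [12, 8, 2, 11, 4, 5, 6, 0, 1, 9, 14, 10, 3, 13, 7] = (0 12 3 11 10 14 7)(1 8)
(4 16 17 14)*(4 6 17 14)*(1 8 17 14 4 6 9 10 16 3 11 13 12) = (1 8 17 6 14 9 10 16 4 3 11 13 12) = [0, 8, 2, 11, 3, 5, 14, 7, 17, 10, 16, 13, 1, 12, 9, 15, 4, 6]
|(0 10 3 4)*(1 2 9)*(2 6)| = |(0 10 3 4)(1 6 2 9)| = 4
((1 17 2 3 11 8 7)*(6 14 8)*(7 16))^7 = [0, 8, 7, 1, 4, 5, 2, 14, 11, 9, 10, 17, 12, 13, 3, 15, 6, 16] = (1 8 11 17 16 6 2 7 14 3)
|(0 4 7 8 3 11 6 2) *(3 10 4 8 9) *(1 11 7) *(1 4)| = 21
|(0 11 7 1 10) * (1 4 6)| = 7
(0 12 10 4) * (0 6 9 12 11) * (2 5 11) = [2, 1, 5, 3, 6, 11, 9, 7, 8, 12, 4, 0, 10] = (0 2 5 11)(4 6 9 12 10)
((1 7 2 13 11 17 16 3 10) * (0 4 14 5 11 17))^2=(0 14 11 4 5)(1 2 17 3)(7 13 16 10)=[14, 2, 17, 1, 5, 0, 6, 13, 8, 9, 7, 4, 12, 16, 11, 15, 10, 3]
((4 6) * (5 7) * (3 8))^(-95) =[0, 1, 2, 8, 6, 7, 4, 5, 3] =(3 8)(4 6)(5 7)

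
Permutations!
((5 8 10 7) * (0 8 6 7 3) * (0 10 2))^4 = [8, 1, 0, 3, 4, 6, 7, 5, 2, 9, 10] = (10)(0 8 2)(5 6 7)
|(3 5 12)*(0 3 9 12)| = |(0 3 5)(9 12)| = 6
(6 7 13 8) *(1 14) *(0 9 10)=(0 9 10)(1 14)(6 7 13 8)=[9, 14, 2, 3, 4, 5, 7, 13, 6, 10, 0, 11, 12, 8, 1]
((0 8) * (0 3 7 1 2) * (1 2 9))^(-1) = (0 2 7 3 8)(1 9) = [2, 9, 7, 8, 4, 5, 6, 3, 0, 1]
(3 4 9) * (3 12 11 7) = (3 4 9 12 11 7) = [0, 1, 2, 4, 9, 5, 6, 3, 8, 12, 10, 7, 11]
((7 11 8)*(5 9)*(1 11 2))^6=(1 11 8 7 2)=[0, 11, 1, 3, 4, 5, 6, 2, 7, 9, 10, 8]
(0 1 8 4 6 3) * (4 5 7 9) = (0 1 8 5 7 9 4 6 3) = [1, 8, 2, 0, 6, 7, 3, 9, 5, 4]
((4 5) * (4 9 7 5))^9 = (9) = [0, 1, 2, 3, 4, 5, 6, 7, 8, 9]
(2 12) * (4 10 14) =(2 12)(4 10 14) =[0, 1, 12, 3, 10, 5, 6, 7, 8, 9, 14, 11, 2, 13, 4]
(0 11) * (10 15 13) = (0 11)(10 15 13) = [11, 1, 2, 3, 4, 5, 6, 7, 8, 9, 15, 0, 12, 10, 14, 13]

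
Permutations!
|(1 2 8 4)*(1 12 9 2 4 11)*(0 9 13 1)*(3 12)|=5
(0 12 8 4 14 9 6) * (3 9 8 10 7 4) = (0 12 10 7 4 14 8 3 9 6) = [12, 1, 2, 9, 14, 5, 0, 4, 3, 6, 7, 11, 10, 13, 8]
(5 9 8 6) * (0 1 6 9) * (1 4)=(0 4 1 6 5)(8 9)=[4, 6, 2, 3, 1, 0, 5, 7, 9, 8]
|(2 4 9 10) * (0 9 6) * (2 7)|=|(0 9 10 7 2 4 6)|=7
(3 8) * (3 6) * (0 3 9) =[3, 1, 2, 8, 4, 5, 9, 7, 6, 0] =(0 3 8 6 9)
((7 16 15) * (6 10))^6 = (16) = [0, 1, 2, 3, 4, 5, 6, 7, 8, 9, 10, 11, 12, 13, 14, 15, 16]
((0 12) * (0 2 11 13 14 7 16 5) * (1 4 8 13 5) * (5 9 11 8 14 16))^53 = [7, 13, 0, 3, 16, 14, 6, 4, 12, 11, 10, 9, 5, 2, 1, 15, 8] = (0 7 4 16 8 12 5 14 1 13 2)(9 11)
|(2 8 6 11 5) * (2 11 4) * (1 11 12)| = |(1 11 5 12)(2 8 6 4)| = 4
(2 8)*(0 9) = [9, 1, 8, 3, 4, 5, 6, 7, 2, 0] = (0 9)(2 8)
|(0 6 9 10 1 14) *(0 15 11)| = |(0 6 9 10 1 14 15 11)| = 8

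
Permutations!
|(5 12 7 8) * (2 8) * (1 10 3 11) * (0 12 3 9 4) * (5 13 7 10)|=20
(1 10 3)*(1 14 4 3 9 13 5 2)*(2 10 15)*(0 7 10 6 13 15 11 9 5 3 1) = (0 7 10 5 6 13 3 14 4 1 11 9 15 2) = [7, 11, 0, 14, 1, 6, 13, 10, 8, 15, 5, 9, 12, 3, 4, 2]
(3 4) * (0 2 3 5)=(0 2 3 4 5)=[2, 1, 3, 4, 5, 0]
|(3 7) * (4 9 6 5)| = 4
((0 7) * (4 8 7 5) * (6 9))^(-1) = [7, 1, 2, 3, 5, 0, 9, 8, 4, 6] = (0 7 8 4 5)(6 9)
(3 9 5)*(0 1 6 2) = (0 1 6 2)(3 9 5) = [1, 6, 0, 9, 4, 3, 2, 7, 8, 5]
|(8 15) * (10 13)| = |(8 15)(10 13)| = 2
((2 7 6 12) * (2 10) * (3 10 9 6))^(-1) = [0, 1, 10, 7, 4, 5, 9, 2, 8, 12, 3, 11, 6] = (2 10 3 7)(6 9 12)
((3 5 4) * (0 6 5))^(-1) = (0 3 4 5 6) = [3, 1, 2, 4, 5, 6, 0]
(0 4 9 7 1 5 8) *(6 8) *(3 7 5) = (0 4 9 5 6 8)(1 3 7) = [4, 3, 2, 7, 9, 6, 8, 1, 0, 5]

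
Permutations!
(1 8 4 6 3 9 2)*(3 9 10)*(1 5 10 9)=[0, 8, 5, 9, 6, 10, 1, 7, 4, 2, 3]=(1 8 4 6)(2 5 10 3 9)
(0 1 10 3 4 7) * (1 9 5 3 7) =[9, 10, 2, 4, 1, 3, 6, 0, 8, 5, 7] =(0 9 5 3 4 1 10 7)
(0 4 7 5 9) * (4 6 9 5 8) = (0 6 9)(4 7 8) = [6, 1, 2, 3, 7, 5, 9, 8, 4, 0]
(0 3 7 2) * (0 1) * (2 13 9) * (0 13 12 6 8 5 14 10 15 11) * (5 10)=(0 3 7 12 6 8 10 15 11)(1 13 9 2)(5 14)=[3, 13, 1, 7, 4, 14, 8, 12, 10, 2, 15, 0, 6, 9, 5, 11]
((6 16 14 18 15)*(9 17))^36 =[0, 1, 2, 3, 4, 5, 16, 7, 8, 9, 10, 11, 12, 13, 18, 6, 14, 17, 15] =(6 16 14 18 15)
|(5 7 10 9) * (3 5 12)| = 6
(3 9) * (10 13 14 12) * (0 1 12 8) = [1, 12, 2, 9, 4, 5, 6, 7, 0, 3, 13, 11, 10, 14, 8] = (0 1 12 10 13 14 8)(3 9)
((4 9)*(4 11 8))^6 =[0, 1, 2, 3, 11, 5, 6, 7, 9, 8, 10, 4] =(4 11)(8 9)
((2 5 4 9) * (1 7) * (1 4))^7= (1 7 4 9 2 5)= [0, 7, 5, 3, 9, 1, 6, 4, 8, 2]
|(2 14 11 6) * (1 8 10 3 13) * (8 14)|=9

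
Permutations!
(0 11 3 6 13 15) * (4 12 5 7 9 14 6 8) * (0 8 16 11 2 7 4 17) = (0 2 7 9 14 6 13 15 8 17)(3 16 11)(4 12 5) = [2, 1, 7, 16, 12, 4, 13, 9, 17, 14, 10, 3, 5, 15, 6, 8, 11, 0]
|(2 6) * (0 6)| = |(0 6 2)| = 3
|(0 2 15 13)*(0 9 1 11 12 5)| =|(0 2 15 13 9 1 11 12 5)| =9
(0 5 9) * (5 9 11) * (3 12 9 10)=(0 10 3 12 9)(5 11)=[10, 1, 2, 12, 4, 11, 6, 7, 8, 0, 3, 5, 9]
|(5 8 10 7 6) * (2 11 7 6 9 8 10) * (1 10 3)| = 5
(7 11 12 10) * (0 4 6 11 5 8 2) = [4, 1, 0, 3, 6, 8, 11, 5, 2, 9, 7, 12, 10] = (0 4 6 11 12 10 7 5 8 2)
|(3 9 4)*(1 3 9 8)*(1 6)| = 4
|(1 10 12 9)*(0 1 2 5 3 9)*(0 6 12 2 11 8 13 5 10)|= 6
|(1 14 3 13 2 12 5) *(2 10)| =|(1 14 3 13 10 2 12 5)| =8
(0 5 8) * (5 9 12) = (0 9 12 5 8) = [9, 1, 2, 3, 4, 8, 6, 7, 0, 12, 10, 11, 5]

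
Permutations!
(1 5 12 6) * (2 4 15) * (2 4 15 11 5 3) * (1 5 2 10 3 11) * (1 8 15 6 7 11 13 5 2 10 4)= [0, 13, 6, 4, 8, 12, 2, 11, 15, 9, 3, 10, 7, 5, 14, 1]= (1 13 5 12 7 11 10 3 4 8 15)(2 6)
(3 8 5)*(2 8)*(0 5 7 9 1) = (0 5 3 2 8 7 9 1) = [5, 0, 8, 2, 4, 3, 6, 9, 7, 1]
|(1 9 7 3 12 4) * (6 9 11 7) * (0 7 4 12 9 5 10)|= 21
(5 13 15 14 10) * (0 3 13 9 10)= (0 3 13 15 14)(5 9 10)= [3, 1, 2, 13, 4, 9, 6, 7, 8, 10, 5, 11, 12, 15, 0, 14]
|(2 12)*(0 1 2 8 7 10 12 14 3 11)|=|(0 1 2 14 3 11)(7 10 12 8)|=12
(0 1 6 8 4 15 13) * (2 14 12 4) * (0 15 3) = (0 1 6 8 2 14 12 4 3)(13 15) = [1, 6, 14, 0, 3, 5, 8, 7, 2, 9, 10, 11, 4, 15, 12, 13]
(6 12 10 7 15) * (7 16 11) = (6 12 10 16 11 7 15) = [0, 1, 2, 3, 4, 5, 12, 15, 8, 9, 16, 7, 10, 13, 14, 6, 11]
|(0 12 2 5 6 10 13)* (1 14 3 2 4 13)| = 28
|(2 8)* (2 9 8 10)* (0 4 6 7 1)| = |(0 4 6 7 1)(2 10)(8 9)| = 10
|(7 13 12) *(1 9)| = 6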